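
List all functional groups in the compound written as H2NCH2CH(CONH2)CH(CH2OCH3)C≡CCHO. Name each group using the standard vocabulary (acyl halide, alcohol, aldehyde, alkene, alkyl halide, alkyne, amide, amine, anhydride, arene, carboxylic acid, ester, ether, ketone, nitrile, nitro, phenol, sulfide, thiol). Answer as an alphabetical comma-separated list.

Working along the chain:
  H2NCH2: –NH2 on an sp³ carbon with no adjacent C=O → amine.
  CH(CONH2): pendant –CONH2: carbonyl C bonded to C and N → amide.
  CH(CH2OCH3): pendant –CH2OCH3: C–O–C linkage → ether.
  C≡C: C≡C triple bond → alkyne.
  CHO: terminal –CHO: carbonyl C bonded to H and C → aldehyde.

aldehyde, alkyne, amide, amine, ether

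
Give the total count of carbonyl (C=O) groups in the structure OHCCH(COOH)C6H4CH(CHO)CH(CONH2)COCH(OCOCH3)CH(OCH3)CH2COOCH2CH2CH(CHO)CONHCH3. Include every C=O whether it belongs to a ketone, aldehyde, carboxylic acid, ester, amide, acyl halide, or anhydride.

9

OHC: aldehyde, 1 C=O (running total 1).
CH(COOH): carboxylic acid, 1 C=O (running total 2).
CH(CHO): aldehyde, 1 C=O (running total 3).
CH(CONH2): amide, 1 C=O (running total 4).
CO: ketone, 1 C=O (running total 5).
CH(OCOCH3): ester, 1 C=O (running total 6).
CH2COOCH2: ester, 1 C=O (running total 7).
CH(CHO): aldehyde, 1 C=O (running total 8).
CONHCH3: amide, 1 C=O (running total 9).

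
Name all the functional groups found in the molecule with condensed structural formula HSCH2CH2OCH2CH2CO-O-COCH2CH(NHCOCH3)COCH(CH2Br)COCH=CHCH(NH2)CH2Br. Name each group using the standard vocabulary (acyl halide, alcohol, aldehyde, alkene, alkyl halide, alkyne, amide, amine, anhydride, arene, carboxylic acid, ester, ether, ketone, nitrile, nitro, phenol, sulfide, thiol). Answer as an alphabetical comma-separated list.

alkene, alkyl halide, amide, amine, anhydride, ether, ketone, thiol

–SH on an sp³ carbon → thiol.
C–O–C with sp³ carbons on both sides and no adjacent C=O → ether.
two acyl groups sharing one oxygen, –C(=O)–O–C(=O)– → anhydride.
pendant –NHC(=O)CH3: N bonded to a carbonyl → amide (not amine).
–C(=O)– with carbon on both sides → ketone.
pendant –CH2X: halogen on sp³ carbon → alkyl halide.
–C(=O)– with carbon on both sides → ketone.
C=C double bond → alkene.
–NH2 on an sp³ carbon with no adjacent C=O → amine.
halogen on an sp³ carbon → alkyl halide.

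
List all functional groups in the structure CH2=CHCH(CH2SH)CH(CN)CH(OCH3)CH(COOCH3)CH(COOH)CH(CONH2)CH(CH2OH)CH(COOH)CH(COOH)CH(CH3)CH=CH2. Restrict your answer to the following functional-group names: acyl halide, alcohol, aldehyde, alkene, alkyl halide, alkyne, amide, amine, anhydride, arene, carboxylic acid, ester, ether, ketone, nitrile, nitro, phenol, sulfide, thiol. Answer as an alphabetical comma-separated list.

alcohol, alkene, amide, carboxylic acid, ester, ether, nitrile, thiol

C=C double bond → alkene.
pendant –CH2SH → thiol.
pendant –C≡N: nitrile.
pendant –OCH3: C–O–C with sp³ C, no adjacent C=O → ether.
pendant –COOCH3: carbonyl C bonded to C and –OCH3 → ester.
pendant –COOH: carbonyl C bonded to C and –OH → carboxylic acid.
pendant –CONH2: carbonyl C bonded to C and N → amide.
pendant –CH2OH on an sp³ backbone C → alcohol.
pendant –COOH: carbonyl C bonded to C and –OH → carboxylic acid.
pendant –COOH: carbonyl C bonded to C and –OH → carboxylic acid.
C=C double bond → alkene.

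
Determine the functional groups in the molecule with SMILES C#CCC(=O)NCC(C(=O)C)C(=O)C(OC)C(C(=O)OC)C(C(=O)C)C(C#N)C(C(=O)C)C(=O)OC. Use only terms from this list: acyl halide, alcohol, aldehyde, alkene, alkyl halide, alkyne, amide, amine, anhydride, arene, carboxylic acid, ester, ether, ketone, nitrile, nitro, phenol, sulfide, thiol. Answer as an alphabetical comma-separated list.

alkyne, amide, ester, ether, ketone, nitrile

Reading the structure from left to right:
  HC≡C: C≡C triple bond → alkyne.
  CH2CONHCH2: –C(=O)–N– linkage → amide (the N is not an amine).
  CH(COCH3): pendant –COCH3: carbonyl C bonded to two carbons → ketone.
  CO: –C(=O)– with carbon on both sides → ketone.
  CH(OCH3): pendant –OCH3: C–O–C with sp³ C, no adjacent C=O → ether.
  CH(COOCH3): pendant –COOCH3: carbonyl C bonded to C and –OCH3 → ester.
  CH(COCH3): pendant –COCH3: carbonyl C bonded to two carbons → ketone.
  CH(CN): pendant –C≡N: nitrile.
  CH(COCH3): pendant –COCH3: carbonyl C bonded to two carbons → ketone.
  COOCH3: –C(=O)OCH3: carbonyl C bonded to C and to –OCH3 → ester (not ketone + ether).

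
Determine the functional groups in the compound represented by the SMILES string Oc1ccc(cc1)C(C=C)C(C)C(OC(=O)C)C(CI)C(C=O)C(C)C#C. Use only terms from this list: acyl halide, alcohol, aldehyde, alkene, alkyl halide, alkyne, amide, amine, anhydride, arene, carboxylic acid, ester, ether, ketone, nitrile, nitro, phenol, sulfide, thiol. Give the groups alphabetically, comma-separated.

aldehyde, alkene, alkyl halide, alkyne, arene, ester, phenol

Taking each segment in turn:
  HOC6H4: –OH attached directly to an aromatic ring → phenol (not alcohol); the ring itself is an arene.
  CH(CH=CH2): pendant –CH=CH2: C=C double bond → alkene.
  CH(OCOCH3): pendant –OC(=O)CH3: an acyloxy group → ester.
  CH(CH2I): pendant –CH2X: halogen on sp³ carbon → alkyl halide.
  CH(CHO): pendant –CHO: carbonyl C bonded to C and H → aldehyde.
  C≡CH: C≡C triple bond → alkyne.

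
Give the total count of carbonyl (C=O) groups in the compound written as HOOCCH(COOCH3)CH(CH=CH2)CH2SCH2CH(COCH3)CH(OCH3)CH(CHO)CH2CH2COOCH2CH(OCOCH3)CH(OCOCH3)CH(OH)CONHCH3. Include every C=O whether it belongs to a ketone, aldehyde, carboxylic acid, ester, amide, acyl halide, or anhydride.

HOOC: carboxylic acid, 1 C=O (running total 1).
CH(COOCH3): ester, 1 C=O (running total 2).
CH(COCH3): ketone, 1 C=O (running total 3).
CH(CHO): aldehyde, 1 C=O (running total 4).
CH2COOCH2: ester, 1 C=O (running total 5).
CH(OCOCH3): ester, 1 C=O (running total 6).
CH(OCOCH3): ester, 1 C=O (running total 7).
CONHCH3: amide, 1 C=O (running total 8).

8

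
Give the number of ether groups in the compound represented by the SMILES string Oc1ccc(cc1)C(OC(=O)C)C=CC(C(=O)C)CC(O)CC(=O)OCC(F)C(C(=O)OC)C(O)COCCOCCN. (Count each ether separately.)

2

Working along the chain:
  HOC6H4: –OH attached directly to an aromatic ring → phenol (not alcohol); the ring itself is an arene.
  CH(OCOCH3): pendant –OC(=O)CH3: an acyloxy group → ester.
  CH=CH: C=C double bond → alkene.
  CH(COCH3): pendant –COCH3: carbonyl C bonded to two carbons → ketone.
  CH(OH): –OH on an sp³ carbon → alcohol (secondary).
  CH2COOCH2: –C(=O)–O–C with C on the carbonyl side → ester.
  CH(F): halogen on an sp³ carbon → alkyl halide.
  CH(COOCH3): pendant –COOCH3: carbonyl C bonded to C and –OCH3 → ester.
  CH(OH): –OH on an sp³ carbon → alcohol (secondary).
  CH2OCH2: C–O–C with sp³ carbons on both sides and no adjacent C=O → ether.
  CH2OCH2: C–O–C with sp³ carbons on both sides and no adjacent C=O → ether.
  CH2NH2: –NH2 on an sp³ carbon with no adjacent C=O → amine.
Ether appears at: CH2OCH2, CH2OCH2 → 2.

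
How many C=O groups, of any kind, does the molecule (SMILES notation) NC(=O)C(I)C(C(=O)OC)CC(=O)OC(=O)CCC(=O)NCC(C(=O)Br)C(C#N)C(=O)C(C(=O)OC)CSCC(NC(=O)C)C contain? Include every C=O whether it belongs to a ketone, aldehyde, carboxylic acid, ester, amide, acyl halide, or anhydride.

H2NCO: amide, 1 C=O (running total 1).
CH(COOCH3): ester, 1 C=O (running total 2).
CH2CO-O-COCH2: anhydride, 2 C=O (running total 4).
CH2CONHCH2: amide, 1 C=O (running total 5).
CH(COBr): acyl halide, 1 C=O (running total 6).
CO: ketone, 1 C=O (running total 7).
CH(COOCH3): ester, 1 C=O (running total 8).
CH(NHCOCH3): amide, 1 C=O (running total 9).

9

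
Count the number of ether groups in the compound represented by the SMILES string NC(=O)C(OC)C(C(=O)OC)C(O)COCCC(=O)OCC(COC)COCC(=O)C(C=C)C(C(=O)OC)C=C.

Taking each segment in turn:
  H2NCO: –C(=O)NH2: carbonyl C bonded to C and to N → amide (the N is not a separate amine).
  CH(OCH3): pendant –OCH3: C–O–C with sp³ C, no adjacent C=O → ether.
  CH(COOCH3): pendant –COOCH3: carbonyl C bonded to C and –OCH3 → ester.
  CH(OH): –OH on an sp³ carbon → alcohol (secondary).
  CH2OCH2: C–O–C with sp³ carbons on both sides and no adjacent C=O → ether.
  CH2COOCH2: –C(=O)–O–C with C on the carbonyl side → ester.
  CH(CH2OCH3): pendant –CH2OCH3: C–O–C linkage → ether.
  CH2OCH2: C–O–C with sp³ carbons on both sides and no adjacent C=O → ether.
  CO: –C(=O)– with carbon on both sides → ketone.
  CH(CH=CH2): pendant –CH=CH2: C=C double bond → alkene.
  CH(COOCH3): pendant –COOCH3: carbonyl C bonded to C and –OCH3 → ester.
  CH=CH2: C=C double bond → alkene.
Ether appears at: CH(OCH3), CH2OCH2, CH(CH2OCH3), CH2OCH2 → 4.

4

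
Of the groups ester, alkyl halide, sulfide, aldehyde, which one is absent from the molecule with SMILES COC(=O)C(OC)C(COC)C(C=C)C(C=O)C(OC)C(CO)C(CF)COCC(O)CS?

ester: present (CH3OOC — CH3O–C(=O)–: carbonyl C bonded to C and to –OCH3 → ester (not ketone + ether)).
alkyl halide: present (CH(CH2F) — pendant –CH2X: halogen on sp³ carbon → alkyl halide).
aldehyde: present (CH(CHO) — pendant –CHO: carbonyl C bonded to C and H → aldehyde).
sulfide: no segment matches this pattern.

sulfide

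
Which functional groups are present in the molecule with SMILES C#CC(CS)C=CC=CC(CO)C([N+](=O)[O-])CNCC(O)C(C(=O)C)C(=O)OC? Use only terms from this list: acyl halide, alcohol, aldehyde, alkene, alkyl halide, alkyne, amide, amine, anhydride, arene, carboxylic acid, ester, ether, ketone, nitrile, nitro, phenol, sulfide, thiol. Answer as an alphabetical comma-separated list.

alcohol, alkene, alkyne, amine, ester, ketone, nitro, thiol

Reading the structure from left to right:
  HC≡C: C≡C triple bond → alkyne.
  CH(CH2SH): pendant –CH2SH → thiol.
  CH=CH: C=C double bond → alkene.
  CH=CH: C=C double bond → alkene.
  CH(CH2OH): pendant –CH2OH on an sp³ backbone C → alcohol.
  CH(NO2): –NO2 on an sp³ carbon → nitro (the N=O is not a carbonyl).
  CH2NHCH2: C–N–C with sp³ carbons and no adjacent C=O → amine (secondary).
  CH(OH): –OH on an sp³ carbon → alcohol (secondary).
  CH(COCH3): pendant –COCH3: carbonyl C bonded to two carbons → ketone.
  COOCH3: –C(=O)OCH3: carbonyl C bonded to C and to –OCH3 → ester (not ketone + ether).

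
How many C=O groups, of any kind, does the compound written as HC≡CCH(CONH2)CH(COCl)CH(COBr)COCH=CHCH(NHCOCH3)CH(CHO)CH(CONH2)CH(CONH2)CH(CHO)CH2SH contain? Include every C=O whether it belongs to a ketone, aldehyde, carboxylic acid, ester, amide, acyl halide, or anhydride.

CH(CONH2): amide, 1 C=O (running total 1).
CH(COCl): acyl halide, 1 C=O (running total 2).
CH(COBr): acyl halide, 1 C=O (running total 3).
CO: ketone, 1 C=O (running total 4).
CH(NHCOCH3): amide, 1 C=O (running total 5).
CH(CHO): aldehyde, 1 C=O (running total 6).
CH(CONH2): amide, 1 C=O (running total 7).
CH(CONH2): amide, 1 C=O (running total 8).
CH(CHO): aldehyde, 1 C=O (running total 9).

9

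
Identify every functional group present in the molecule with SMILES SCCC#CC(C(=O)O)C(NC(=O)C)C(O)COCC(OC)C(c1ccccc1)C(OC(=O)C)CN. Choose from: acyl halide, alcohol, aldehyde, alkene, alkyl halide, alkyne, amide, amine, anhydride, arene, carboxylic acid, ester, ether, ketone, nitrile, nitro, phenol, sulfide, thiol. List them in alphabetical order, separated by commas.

alcohol, alkyne, amide, amine, arene, carboxylic acid, ester, ether, thiol

Taking each segment in turn:
  HSCH2: –SH on an sp³ carbon → thiol.
  C≡C: C≡C triple bond → alkyne.
  CH(COOH): pendant –COOH: carbonyl C bonded to C and –OH → carboxylic acid.
  CH(NHCOCH3): pendant –NHC(=O)CH3: N bonded to a carbonyl → amide (not amine).
  CH(OH): –OH on an sp³ carbon → alcohol (secondary).
  CH2OCH2: C–O–C with sp³ carbons on both sides and no adjacent C=O → ether.
  CH(OCH3): pendant –OCH3: C–O–C with sp³ C, no adjacent C=O → ether.
  CH(C6H5): pendant –C6H5: benzene ring → arene.
  CH(OCOCH3): pendant –OC(=O)CH3: an acyloxy group → ester.
  CH2NH2: –NH2 on an sp³ carbon with no adjacent C=O → amine.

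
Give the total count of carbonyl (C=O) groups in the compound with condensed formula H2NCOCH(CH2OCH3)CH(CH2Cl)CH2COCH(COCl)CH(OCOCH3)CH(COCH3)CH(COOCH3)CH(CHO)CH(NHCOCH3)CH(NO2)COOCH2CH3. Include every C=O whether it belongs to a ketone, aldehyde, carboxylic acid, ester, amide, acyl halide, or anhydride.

9

H2NCO: amide, 1 C=O (running total 1).
CO: ketone, 1 C=O (running total 2).
CH(COCl): acyl halide, 1 C=O (running total 3).
CH(OCOCH3): ester, 1 C=O (running total 4).
CH(COCH3): ketone, 1 C=O (running total 5).
CH(COOCH3): ester, 1 C=O (running total 6).
CH(CHO): aldehyde, 1 C=O (running total 7).
CH(NHCOCH3): amide, 1 C=O (running total 8).
COOCH2CH3: ester, 1 C=O (running total 9).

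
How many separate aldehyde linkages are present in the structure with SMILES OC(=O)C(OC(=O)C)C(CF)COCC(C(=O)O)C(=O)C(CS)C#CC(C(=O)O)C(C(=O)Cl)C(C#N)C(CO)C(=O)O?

Reading the structure from left to right:
  HOOC: –COOH: carbonyl C bonded to –OH and C → carboxylic acid (the –OH is not a separate alcohol).
  CH(OCOCH3): pendant –OC(=O)CH3: an acyloxy group → ester.
  CH(CH2F): pendant –CH2X: halogen on sp³ carbon → alkyl halide.
  CH2OCH2: C–O–C with sp³ carbons on both sides and no adjacent C=O → ether.
  CH(COOH): pendant –COOH: carbonyl C bonded to C and –OH → carboxylic acid.
  CO: –C(=O)– with carbon on both sides → ketone.
  CH(CH2SH): pendant –CH2SH → thiol.
  C≡C: C≡C triple bond → alkyne.
  CH(COOH): pendant –COOH: carbonyl C bonded to C and –OH → carboxylic acid.
  CH(COCl): pendant –C(=O)X: carbonyl C bonded to C and halogen → acyl halide.
  CH(CN): pendant –C≡N: nitrile.
  CH(CH2OH): pendant –CH2OH on an sp³ backbone C → alcohol.
  COOH: –COOH: carbonyl C bonded to –OH and C → carboxylic acid (the –OH is not a separate alcohol).
No segment is a aldehyde: HOOC is carboxylic acid, not aldehyde; CH(OCOCH3) is ester, not aldehyde; CH(COOH) is carboxylic acid, not aldehyde. → 0.

0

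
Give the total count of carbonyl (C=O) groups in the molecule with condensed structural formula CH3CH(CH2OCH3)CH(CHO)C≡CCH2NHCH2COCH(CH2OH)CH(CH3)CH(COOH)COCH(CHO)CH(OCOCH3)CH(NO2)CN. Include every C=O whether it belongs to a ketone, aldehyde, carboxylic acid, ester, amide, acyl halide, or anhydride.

6

CH(CHO): aldehyde, 1 C=O (running total 1).
CO: ketone, 1 C=O (running total 2).
CH(COOH): carboxylic acid, 1 C=O (running total 3).
CO: ketone, 1 C=O (running total 4).
CH(CHO): aldehyde, 1 C=O (running total 5).
CH(OCOCH3): ester, 1 C=O (running total 6).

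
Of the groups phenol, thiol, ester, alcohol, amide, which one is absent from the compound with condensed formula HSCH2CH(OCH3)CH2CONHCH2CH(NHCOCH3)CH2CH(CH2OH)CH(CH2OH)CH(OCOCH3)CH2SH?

ester: present (CH(OCOCH3) — pendant –OC(=O)CH3: an acyloxy group → ester).
amide: present (CH2CONHCH2 — –C(=O)–N– linkage → amide (the N is not an amine)).
thiol: present (HSCH2 — –SH on an sp³ carbon → thiol).
alcohol: present (CH(CH2OH) — pendant –CH2OH on an sp³ backbone C → alcohol).
phenol: absent. In CH(CH2OH), the –OH is on an sp³ carbon, not on an aromatic ring, so it is an alcohol.

phenol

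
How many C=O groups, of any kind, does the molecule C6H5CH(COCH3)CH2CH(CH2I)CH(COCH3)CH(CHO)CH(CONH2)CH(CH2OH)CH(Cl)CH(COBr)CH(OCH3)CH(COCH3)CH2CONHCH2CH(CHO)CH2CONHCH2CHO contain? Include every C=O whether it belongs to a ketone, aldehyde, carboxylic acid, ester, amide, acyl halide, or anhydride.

10

CH(COCH3): ketone, 1 C=O (running total 1).
CH(COCH3): ketone, 1 C=O (running total 2).
CH(CHO): aldehyde, 1 C=O (running total 3).
CH(CONH2): amide, 1 C=O (running total 4).
CH(COBr): acyl halide, 1 C=O (running total 5).
CH(COCH3): ketone, 1 C=O (running total 6).
CH2CONHCH2: amide, 1 C=O (running total 7).
CH(CHO): aldehyde, 1 C=O (running total 8).
CH2CONHCH2: amide, 1 C=O (running total 9).
CHO: aldehyde, 1 C=O (running total 10).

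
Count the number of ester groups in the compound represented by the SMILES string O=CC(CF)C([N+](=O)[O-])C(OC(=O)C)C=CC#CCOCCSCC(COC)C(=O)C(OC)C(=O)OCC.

Taking each segment in turn:
  OHC: terminal –CHO: carbonyl C bonded to H and C → aldehyde.
  CH(CH2F): pendant –CH2X: halogen on sp³ carbon → alkyl halide.
  CH(NO2): –NO2 on an sp³ carbon → nitro (the N=O is not a carbonyl).
  CH(OCOCH3): pendant –OC(=O)CH3: an acyloxy group → ester.
  CH=CH: C=C double bond → alkene.
  C≡C: C≡C triple bond → alkyne.
  CH2OCH2: C–O–C with sp³ carbons on both sides and no adjacent C=O → ether.
  CH2SCH2: C–S–C linkage → sulfide (thioether).
  CH(CH2OCH3): pendant –CH2OCH3: C–O–C linkage → ether.
  CO: –C(=O)– with carbon on both sides → ketone.
  CH(OCH3): pendant –OCH3: C–O–C with sp³ C, no adjacent C=O → ether.
  COOCH2CH3: –C(=O)OCH2CH3: carbonyl C bonded to C and to –OEt → ester.
Ester appears at: CH(OCOCH3), COOCH2CH3 → 2.

2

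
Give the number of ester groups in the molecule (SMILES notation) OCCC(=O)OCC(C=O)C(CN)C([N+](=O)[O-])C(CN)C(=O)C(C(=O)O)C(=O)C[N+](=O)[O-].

Taking each segment in turn:
  HOCH2: HO– on an sp³ carbon → alcohol.
  CH2COOCH2: –C(=O)–O–C with C on the carbonyl side → ester.
  CH(CHO): pendant –CHO: carbonyl C bonded to C and H → aldehyde.
  CH(CH2NH2): pendant –CH2NH2: N on sp³ C, no adjacent C=O → amine.
  CH(NO2): –NO2 on an sp³ carbon → nitro (the N=O is not a carbonyl).
  CH(CH2NH2): pendant –CH2NH2: N on sp³ C, no adjacent C=O → amine.
  CO: –C(=O)– with carbon on both sides → ketone.
  CH(COOH): pendant –COOH: carbonyl C bonded to C and –OH → carboxylic acid.
  CO: –C(=O)– with carbon on both sides → ketone.
  CH2NO2: –NO2 on carbon → nitro group.
Ester appears at: CH2COOCH2 → 1.

1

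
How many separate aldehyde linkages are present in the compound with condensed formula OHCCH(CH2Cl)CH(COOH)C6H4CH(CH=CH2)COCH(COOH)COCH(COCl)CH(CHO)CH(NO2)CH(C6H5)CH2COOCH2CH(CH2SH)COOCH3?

2

terminal –CHO: carbonyl C bonded to H and C → aldehyde.
pendant –CH2X: halogen on sp³ carbon → alkyl halide.
pendant –COOH: carbonyl C bonded to C and –OH → carboxylic acid.
para-disubstituted benzene ring → arene.
pendant –CH=CH2: C=C double bond → alkene.
–C(=O)– with carbon on both sides → ketone.
pendant –COOH: carbonyl C bonded to C and –OH → carboxylic acid.
–C(=O)– with carbon on both sides → ketone.
pendant –C(=O)X: carbonyl C bonded to C and halogen → acyl halide.
pendant –CHO: carbonyl C bonded to C and H → aldehyde.
–NO2 on an sp³ carbon → nitro (the N=O is not a carbonyl).
pendant –C6H5: benzene ring → arene.
–C(=O)–O–C with C on the carbonyl side → ester.
pendant –CH2SH → thiol.
–C(=O)OCH3: carbonyl C bonded to C and to –OCH3 → ester (not ketone + ether).
Aldehyde appears at: OHC, CH(CHO) → 2.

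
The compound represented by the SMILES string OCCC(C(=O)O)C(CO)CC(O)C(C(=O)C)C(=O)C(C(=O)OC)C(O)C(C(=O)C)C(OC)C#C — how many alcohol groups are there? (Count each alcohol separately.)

HO– on an sp³ carbon → alcohol.
pendant –COOH: carbonyl C bonded to C and –OH → carboxylic acid.
pendant –CH2OH on an sp³ backbone C → alcohol.
–OH on an sp³ carbon → alcohol (secondary).
pendant –COCH3: carbonyl C bonded to two carbons → ketone.
–C(=O)– with carbon on both sides → ketone.
pendant –COOCH3: carbonyl C bonded to C and –OCH3 → ester.
–OH on an sp³ carbon → alcohol (secondary).
pendant –COCH3: carbonyl C bonded to two carbons → ketone.
pendant –OCH3: C–O–C with sp³ C, no adjacent C=O → ether.
C≡C triple bond → alkyne.
Alcohol appears at: HOCH2, CH(CH2OH), CH(OH), CH(OH) → 4.

4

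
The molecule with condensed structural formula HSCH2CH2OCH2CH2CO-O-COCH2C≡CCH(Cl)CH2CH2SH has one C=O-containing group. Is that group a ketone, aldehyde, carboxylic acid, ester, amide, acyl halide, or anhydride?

anhydride

The carbonyl is in the CH2CO-O-COCH2 segment: two acyl groups sharing one oxygen, –C(=O)–O–C(=O)– → anhydride.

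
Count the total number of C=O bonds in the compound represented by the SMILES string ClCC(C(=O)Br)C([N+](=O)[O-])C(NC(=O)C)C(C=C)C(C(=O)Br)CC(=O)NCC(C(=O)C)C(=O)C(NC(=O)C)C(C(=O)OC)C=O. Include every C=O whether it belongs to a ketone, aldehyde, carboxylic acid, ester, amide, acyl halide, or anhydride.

CH(COBr): acyl halide, 1 C=O (running total 1).
CH(NHCOCH3): amide, 1 C=O (running total 2).
CH(COBr): acyl halide, 1 C=O (running total 3).
CH2CONHCH2: amide, 1 C=O (running total 4).
CH(COCH3): ketone, 1 C=O (running total 5).
CO: ketone, 1 C=O (running total 6).
CH(NHCOCH3): amide, 1 C=O (running total 7).
CH(COOCH3): ester, 1 C=O (running total 8).
CHO: aldehyde, 1 C=O (running total 9).

9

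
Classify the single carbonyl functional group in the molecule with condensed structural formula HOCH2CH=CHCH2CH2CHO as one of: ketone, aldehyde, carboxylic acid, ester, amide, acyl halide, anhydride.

The carbonyl is in the CHO segment: terminal –CHO: carbonyl C bonded to H and C → aldehyde.

aldehyde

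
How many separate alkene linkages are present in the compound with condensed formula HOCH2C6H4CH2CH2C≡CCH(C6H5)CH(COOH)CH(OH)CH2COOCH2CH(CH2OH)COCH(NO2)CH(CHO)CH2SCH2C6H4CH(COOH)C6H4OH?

HO– on an sp³ carbon → alcohol.
para-disubstituted benzene ring → arene.
C≡C triple bond → alkyne.
pendant –C6H5: benzene ring → arene.
pendant –COOH: carbonyl C bonded to C and –OH → carboxylic acid.
–OH on an sp³ carbon → alcohol (secondary).
–C(=O)–O–C with C on the carbonyl side → ester.
pendant –CH2OH on an sp³ backbone C → alcohol.
–C(=O)– with carbon on both sides → ketone.
–NO2 on an sp³ carbon → nitro (the N=O is not a carbonyl).
pendant –CHO: carbonyl C bonded to C and H → aldehyde.
C–S–C linkage → sulfide (thioether).
para-disubstituted benzene ring → arene.
pendant –COOH: carbonyl C bonded to C and –OH → carboxylic acid.
–OH attached directly to an aromatic ring → phenol (not alcohol); the ring itself is an arene.
No segment is a alkene: C6H4 is arene, not alkene; C≡C is alkyne, not alkene; CH(C6H5) is arene, not alkene. → 0.

0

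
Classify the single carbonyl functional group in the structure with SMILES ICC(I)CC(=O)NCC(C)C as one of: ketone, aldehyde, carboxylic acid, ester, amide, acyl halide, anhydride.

The carbonyl is in the CH2CONHCH2 segment: –C(=O)–N– linkage → amide (the N is not an amine).

amide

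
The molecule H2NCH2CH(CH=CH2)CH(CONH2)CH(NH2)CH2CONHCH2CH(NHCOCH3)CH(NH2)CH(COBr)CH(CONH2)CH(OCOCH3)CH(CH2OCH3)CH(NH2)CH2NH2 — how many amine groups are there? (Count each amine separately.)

–NH2 on an sp³ carbon with no adjacent C=O → amine.
pendant –CH=CH2: C=C double bond → alkene.
pendant –CONH2: carbonyl C bonded to C and N → amide.
–NH2 on an sp³ carbon with no adjacent C=O → amine.
–C(=O)–N– linkage → amide (the N is not an amine).
pendant –NHC(=O)CH3: N bonded to a carbonyl → amide (not amine).
–NH2 on an sp³ carbon with no adjacent C=O → amine.
pendant –C(=O)X: carbonyl C bonded to C and halogen → acyl halide.
pendant –CONH2: carbonyl C bonded to C and N → amide.
pendant –OC(=O)CH3: an acyloxy group → ester.
pendant –CH2OCH3: C–O–C linkage → ether.
–NH2 on an sp³ carbon with no adjacent C=O → amine.
–NH2 on an sp³ carbon with no adjacent C=O → amine.
Amine appears at: H2NCH2, CH(NH2), CH(NH2), CH(NH2), CH2NH2 → 5.

5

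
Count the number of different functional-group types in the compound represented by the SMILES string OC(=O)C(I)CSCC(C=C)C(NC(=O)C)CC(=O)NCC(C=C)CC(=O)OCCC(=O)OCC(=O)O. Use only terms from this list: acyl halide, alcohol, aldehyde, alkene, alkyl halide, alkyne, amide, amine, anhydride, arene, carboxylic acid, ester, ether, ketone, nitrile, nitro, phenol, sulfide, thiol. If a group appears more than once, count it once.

6

–COOH: carbonyl C bonded to –OH and C → carboxylic acid (the –OH is not a separate alcohol).
halogen on an sp³ carbon → alkyl halide.
C–S–C linkage → sulfide (thioether).
pendant –CH=CH2: C=C double bond → alkene.
pendant –NHC(=O)CH3: N bonded to a carbonyl → amide (not amine).
–C(=O)–N– linkage → amide (the N is not an amine).
pendant –CH=CH2: C=C double bond → alkene.
–C(=O)–O–C with C on the carbonyl side → ester.
–C(=O)–O–C with C on the carbonyl side → ester.
–COOH: carbonyl C bonded to –OH and C → carboxylic acid (the –OH is not a separate alcohol).
Distinct types present: alkene, alkyl halide, amide, carboxylic acid, ester, sulfide.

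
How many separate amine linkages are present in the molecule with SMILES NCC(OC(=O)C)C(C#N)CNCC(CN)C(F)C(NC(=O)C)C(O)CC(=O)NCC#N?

3

–NH2 on an sp³ carbon with no adjacent C=O → amine.
pendant –OC(=O)CH3: an acyloxy group → ester.
pendant –C≡N: nitrile.
C–N–C with sp³ carbons and no adjacent C=O → amine (secondary).
pendant –CH2NH2: N on sp³ C, no adjacent C=O → amine.
halogen on an sp³ carbon → alkyl halide.
pendant –NHC(=O)CH3: N bonded to a carbonyl → amide (not amine).
–OH on an sp³ carbon → alcohol (secondary).
–C(=O)–N– linkage → amide (the N is not an amine).
–C≡N: carbon triple-bonded to nitrogen → nitrile.
Amine appears at: H2NCH2, CH2NHCH2, CH(CH2NH2) → 3.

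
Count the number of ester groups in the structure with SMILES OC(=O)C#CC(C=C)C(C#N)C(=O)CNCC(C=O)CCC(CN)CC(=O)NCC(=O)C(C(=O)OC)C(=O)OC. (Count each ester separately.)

Taking each segment in turn:
  HOOC: –COOH: carbonyl C bonded to –OH and C → carboxylic acid (the –OH is not a separate alcohol).
  C≡C: C≡C triple bond → alkyne.
  CH(CH=CH2): pendant –CH=CH2: C=C double bond → alkene.
  CH(CN): pendant –C≡N: nitrile.
  CO: –C(=O)– with carbon on both sides → ketone.
  CH2NHCH2: C–N–C with sp³ carbons and no adjacent C=O → amine (secondary).
  CH(CHO): pendant –CHO: carbonyl C bonded to C and H → aldehyde.
  CH(CH2NH2): pendant –CH2NH2: N on sp³ C, no adjacent C=O → amine.
  CH2CONHCH2: –C(=O)–N– linkage → amide (the N is not an amine).
  CO: –C(=O)– with carbon on both sides → ketone.
  CH(COOCH3): pendant –COOCH3: carbonyl C bonded to C and –OCH3 → ester.
  COOCH3: –C(=O)OCH3: carbonyl C bonded to C and to –OCH3 → ester (not ketone + ether).
Ester appears at: CH(COOCH3), COOCH3 → 2.

2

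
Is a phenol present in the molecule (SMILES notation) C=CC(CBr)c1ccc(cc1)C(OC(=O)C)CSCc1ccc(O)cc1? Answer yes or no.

yes

C=C double bond → alkene.
pendant –CH2X: halogen on sp³ carbon → alkyl halide.
para-disubstituted benzene ring → arene.
pendant –OC(=O)CH3: an acyloxy group → ester.
C–S–C linkage → sulfide (thioether).
–OH attached directly to an aromatic ring → phenol (not alcohol); the ring itself is an arene.
The C6H4OH segment supplies the phenol: –OH attached directly to an aromatic ring → phenol (not alcohol); the ring itself is an arene.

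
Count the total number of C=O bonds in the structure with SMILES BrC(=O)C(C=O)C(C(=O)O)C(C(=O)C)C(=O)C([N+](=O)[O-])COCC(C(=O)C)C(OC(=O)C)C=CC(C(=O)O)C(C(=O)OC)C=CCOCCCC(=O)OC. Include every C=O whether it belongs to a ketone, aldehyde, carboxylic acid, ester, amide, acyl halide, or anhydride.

BrCO: acyl halide, 1 C=O (running total 1).
CH(CHO): aldehyde, 1 C=O (running total 2).
CH(COOH): carboxylic acid, 1 C=O (running total 3).
CH(COCH3): ketone, 1 C=O (running total 4).
CO: ketone, 1 C=O (running total 5).
CH(COCH3): ketone, 1 C=O (running total 6).
CH(OCOCH3): ester, 1 C=O (running total 7).
CH(COOH): carboxylic acid, 1 C=O (running total 8).
CH(COOCH3): ester, 1 C=O (running total 9).
COOCH3: ester, 1 C=O (running total 10).

10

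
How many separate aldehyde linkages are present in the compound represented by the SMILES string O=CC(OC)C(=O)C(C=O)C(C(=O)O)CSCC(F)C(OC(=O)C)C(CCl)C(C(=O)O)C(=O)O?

2

terminal –CHO: carbonyl C bonded to H and C → aldehyde.
pendant –OCH3: C–O–C with sp³ C, no adjacent C=O → ether.
–C(=O)– with carbon on both sides → ketone.
pendant –CHO: carbonyl C bonded to C and H → aldehyde.
pendant –COOH: carbonyl C bonded to C and –OH → carboxylic acid.
C–S–C linkage → sulfide (thioether).
halogen on an sp³ carbon → alkyl halide.
pendant –OC(=O)CH3: an acyloxy group → ester.
pendant –CH2X: halogen on sp³ carbon → alkyl halide.
pendant –COOH: carbonyl C bonded to C and –OH → carboxylic acid.
–COOH: carbonyl C bonded to –OH and C → carboxylic acid (the –OH is not a separate alcohol).
Aldehyde appears at: OHC, CH(CHO) → 2.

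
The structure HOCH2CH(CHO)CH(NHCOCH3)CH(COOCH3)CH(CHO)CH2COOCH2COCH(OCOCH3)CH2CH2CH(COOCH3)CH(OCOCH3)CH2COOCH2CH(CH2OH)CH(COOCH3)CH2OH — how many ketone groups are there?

1

Taking each segment in turn:
  HOCH2: HO– on an sp³ carbon → alcohol.
  CH(CHO): pendant –CHO: carbonyl C bonded to C and H → aldehyde.
  CH(NHCOCH3): pendant –NHC(=O)CH3: N bonded to a carbonyl → amide (not amine).
  CH(COOCH3): pendant –COOCH3: carbonyl C bonded to C and –OCH3 → ester.
  CH(CHO): pendant –CHO: carbonyl C bonded to C and H → aldehyde.
  CH2COOCH2: –C(=O)–O–C with C on the carbonyl side → ester.
  CO: –C(=O)– with carbon on both sides → ketone.
  CH(OCOCH3): pendant –OC(=O)CH3: an acyloxy group → ester.
  CH(COOCH3): pendant –COOCH3: carbonyl C bonded to C and –OCH3 → ester.
  CH(OCOCH3): pendant –OC(=O)CH3: an acyloxy group → ester.
  CH2COOCH2: –C(=O)–O–C with C on the carbonyl side → ester.
  CH(CH2OH): pendant –CH2OH on an sp³ backbone C → alcohol.
  CH(COOCH3): pendant –COOCH3: carbonyl C bonded to C and –OCH3 → ester.
  CH2OH: –OH on an sp³ carbon → alcohol.
Ketone appears at: CO → 1.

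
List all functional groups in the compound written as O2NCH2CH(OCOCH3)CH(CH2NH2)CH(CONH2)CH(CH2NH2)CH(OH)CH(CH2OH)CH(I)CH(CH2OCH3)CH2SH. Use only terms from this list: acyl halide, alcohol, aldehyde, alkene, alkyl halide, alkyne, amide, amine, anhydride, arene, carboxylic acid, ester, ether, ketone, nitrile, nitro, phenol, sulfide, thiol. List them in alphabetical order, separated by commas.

–NO2 on carbon → nitro group.
pendant –OC(=O)CH3: an acyloxy group → ester.
pendant –CH2NH2: N on sp³ C, no adjacent C=O → amine.
pendant –CONH2: carbonyl C bonded to C and N → amide.
pendant –CH2NH2: N on sp³ C, no adjacent C=O → amine.
–OH on an sp³ carbon → alcohol (secondary).
pendant –CH2OH on an sp³ backbone C → alcohol.
halogen on an sp³ carbon → alkyl halide.
pendant –CH2OCH3: C–O–C linkage → ether.
–SH on an sp³ carbon → thiol.

alcohol, alkyl halide, amide, amine, ester, ether, nitro, thiol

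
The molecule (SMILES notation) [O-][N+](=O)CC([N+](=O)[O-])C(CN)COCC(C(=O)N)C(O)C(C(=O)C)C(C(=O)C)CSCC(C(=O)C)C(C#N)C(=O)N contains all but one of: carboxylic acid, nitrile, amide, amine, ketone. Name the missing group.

carboxylic acid

amide: present (CH(CONH2) — pendant –CONH2: carbonyl C bonded to C and N → amide).
ketone: present (CH(COCH3) — pendant –COCH3: carbonyl C bonded to two carbons → ketone).
amine: present (CH(CH2NH2) — pendant –CH2NH2: N on sp³ C, no adjacent C=O → amine).
nitrile: present (CH(CN) — pendant –C≡N: nitrile).
carboxylic acid: absent. In each of CH(CONH2) and CONH2, the carbonyl is bonded to nitrogen, not to –OH; that is an amide.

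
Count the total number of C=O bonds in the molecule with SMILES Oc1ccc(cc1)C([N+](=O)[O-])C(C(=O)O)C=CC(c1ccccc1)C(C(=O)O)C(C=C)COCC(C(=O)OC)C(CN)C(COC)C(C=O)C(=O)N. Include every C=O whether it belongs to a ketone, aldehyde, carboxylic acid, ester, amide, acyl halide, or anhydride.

CH(COOH): carboxylic acid, 1 C=O (running total 1).
CH(COOH): carboxylic acid, 1 C=O (running total 2).
CH(COOCH3): ester, 1 C=O (running total 3).
CH(CHO): aldehyde, 1 C=O (running total 4).
CONH2: amide, 1 C=O (running total 5).

5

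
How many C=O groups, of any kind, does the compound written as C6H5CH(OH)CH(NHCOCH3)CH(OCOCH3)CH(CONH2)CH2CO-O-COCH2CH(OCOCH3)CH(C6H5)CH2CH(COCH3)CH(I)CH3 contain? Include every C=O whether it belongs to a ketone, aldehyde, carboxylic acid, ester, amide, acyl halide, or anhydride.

CH(NHCOCH3): amide, 1 C=O (running total 1).
CH(OCOCH3): ester, 1 C=O (running total 2).
CH(CONH2): amide, 1 C=O (running total 3).
CH2CO-O-COCH2: anhydride, 2 C=O (running total 5).
CH(OCOCH3): ester, 1 C=O (running total 6).
CH(COCH3): ketone, 1 C=O (running total 7).

7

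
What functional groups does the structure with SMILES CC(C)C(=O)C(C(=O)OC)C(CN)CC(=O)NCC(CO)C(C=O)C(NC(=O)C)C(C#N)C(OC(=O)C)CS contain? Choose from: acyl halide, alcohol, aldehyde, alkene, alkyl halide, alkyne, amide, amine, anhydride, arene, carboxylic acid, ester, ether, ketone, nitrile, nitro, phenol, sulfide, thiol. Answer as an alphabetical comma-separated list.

alcohol, aldehyde, amide, amine, ester, ketone, nitrile, thiol

Taking each segment in turn:
  CO: –C(=O)– with carbon on both sides → ketone.
  CH(COOCH3): pendant –COOCH3: carbonyl C bonded to C and –OCH3 → ester.
  CH(CH2NH2): pendant –CH2NH2: N on sp³ C, no adjacent C=O → amine.
  CH2CONHCH2: –C(=O)–N– linkage → amide (the N is not an amine).
  CH(CH2OH): pendant –CH2OH on an sp³ backbone C → alcohol.
  CH(CHO): pendant –CHO: carbonyl C bonded to C and H → aldehyde.
  CH(NHCOCH3): pendant –NHC(=O)CH3: N bonded to a carbonyl → amide (not amine).
  CH(CN): pendant –C≡N: nitrile.
  CH(OCOCH3): pendant –OC(=O)CH3: an acyloxy group → ester.
  CH2SH: –SH on an sp³ carbon → thiol.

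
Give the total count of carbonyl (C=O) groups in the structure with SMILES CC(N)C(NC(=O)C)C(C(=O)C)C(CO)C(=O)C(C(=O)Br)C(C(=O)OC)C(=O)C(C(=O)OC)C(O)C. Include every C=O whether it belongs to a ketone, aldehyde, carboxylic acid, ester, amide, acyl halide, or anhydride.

7

CH(NHCOCH3): amide, 1 C=O (running total 1).
CH(COCH3): ketone, 1 C=O (running total 2).
CO: ketone, 1 C=O (running total 3).
CH(COBr): acyl halide, 1 C=O (running total 4).
CH(COOCH3): ester, 1 C=O (running total 5).
CO: ketone, 1 C=O (running total 6).
CH(COOCH3): ester, 1 C=O (running total 7).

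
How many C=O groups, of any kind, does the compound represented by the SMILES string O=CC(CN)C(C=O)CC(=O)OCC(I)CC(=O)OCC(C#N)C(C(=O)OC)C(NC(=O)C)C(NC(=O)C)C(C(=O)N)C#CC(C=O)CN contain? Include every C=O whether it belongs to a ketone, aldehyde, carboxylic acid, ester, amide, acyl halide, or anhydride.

9

OHC: aldehyde, 1 C=O (running total 1).
CH(CHO): aldehyde, 1 C=O (running total 2).
CH2COOCH2: ester, 1 C=O (running total 3).
CH2COOCH2: ester, 1 C=O (running total 4).
CH(COOCH3): ester, 1 C=O (running total 5).
CH(NHCOCH3): amide, 1 C=O (running total 6).
CH(NHCOCH3): amide, 1 C=O (running total 7).
CH(CONH2): amide, 1 C=O (running total 8).
CH(CHO): aldehyde, 1 C=O (running total 9).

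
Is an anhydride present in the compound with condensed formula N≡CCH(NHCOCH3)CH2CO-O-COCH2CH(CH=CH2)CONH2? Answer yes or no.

Taking each segment in turn:
  N≡C: N≡C–: carbon triple-bonded to nitrogen → nitrile.
  CH(NHCOCH3): pendant –NHC(=O)CH3: N bonded to a carbonyl → amide (not amine).
  CH2CO-O-COCH2: two acyl groups sharing one oxygen, –C(=O)–O–C(=O)– → anhydride.
  CH(CH=CH2): pendant –CH=CH2: C=C double bond → alkene.
  CONH2: –C(=O)NH2: carbonyl C bonded to C and to N → amide (the N is not a separate amine).
The CH2CO-O-COCH2 segment supplies the anhydride: two acyl groups sharing one oxygen, –C(=O)–O–C(=O)– → anhydride.

yes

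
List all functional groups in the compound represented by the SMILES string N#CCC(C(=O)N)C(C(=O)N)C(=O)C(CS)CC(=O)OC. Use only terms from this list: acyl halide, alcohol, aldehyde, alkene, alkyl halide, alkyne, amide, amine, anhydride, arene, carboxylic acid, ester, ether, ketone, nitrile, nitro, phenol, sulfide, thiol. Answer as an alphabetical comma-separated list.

amide, ester, ketone, nitrile, thiol

N≡C–: carbon triple-bonded to nitrogen → nitrile.
pendant –CONH2: carbonyl C bonded to C and N → amide.
pendant –CONH2: carbonyl C bonded to C and N → amide.
–C(=O)– with carbon on both sides → ketone.
pendant –CH2SH → thiol.
–C(=O)OCH3: carbonyl C bonded to C and to –OCH3 → ester (not ketone + ether).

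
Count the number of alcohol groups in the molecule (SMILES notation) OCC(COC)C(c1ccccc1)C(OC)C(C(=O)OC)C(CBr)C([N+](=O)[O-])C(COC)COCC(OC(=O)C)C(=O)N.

Reading the structure from left to right:
  HOCH2: HO– on an sp³ carbon → alcohol.
  CH(CH2OCH3): pendant –CH2OCH3: C–O–C linkage → ether.
  CH(C6H5): pendant –C6H5: benzene ring → arene.
  CH(OCH3): pendant –OCH3: C–O–C with sp³ C, no adjacent C=O → ether.
  CH(COOCH3): pendant –COOCH3: carbonyl C bonded to C and –OCH3 → ester.
  CH(CH2Br): pendant –CH2X: halogen on sp³ carbon → alkyl halide.
  CH(NO2): –NO2 on an sp³ carbon → nitro (the N=O is not a carbonyl).
  CH(CH2OCH3): pendant –CH2OCH3: C–O–C linkage → ether.
  CH2OCH2: C–O–C with sp³ carbons on both sides and no adjacent C=O → ether.
  CH(OCOCH3): pendant –OC(=O)CH3: an acyloxy group → ester.
  CONH2: –C(=O)NH2: carbonyl C bonded to C and to N → amide (the N is not a separate amine).
Alcohol appears at: HOCH2 → 1.

1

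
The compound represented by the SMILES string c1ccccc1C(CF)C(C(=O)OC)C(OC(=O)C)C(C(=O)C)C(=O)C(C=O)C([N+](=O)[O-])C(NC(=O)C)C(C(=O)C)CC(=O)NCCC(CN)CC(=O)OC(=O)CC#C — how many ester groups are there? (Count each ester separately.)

Reading the structure from left to right:
  C6H5: C6H5– phenyl ring → arene.
  CH(CH2F): pendant –CH2X: halogen on sp³ carbon → alkyl halide.
  CH(COOCH3): pendant –COOCH3: carbonyl C bonded to C and –OCH3 → ester.
  CH(OCOCH3): pendant –OC(=O)CH3: an acyloxy group → ester.
  CH(COCH3): pendant –COCH3: carbonyl C bonded to two carbons → ketone.
  CO: –C(=O)– with carbon on both sides → ketone.
  CH(CHO): pendant –CHO: carbonyl C bonded to C and H → aldehyde.
  CH(NO2): –NO2 on an sp³ carbon → nitro (the N=O is not a carbonyl).
  CH(NHCOCH3): pendant –NHC(=O)CH3: N bonded to a carbonyl → amide (not amine).
  CH(COCH3): pendant –COCH3: carbonyl C bonded to two carbons → ketone.
  CH2CONHCH2: –C(=O)–N– linkage → amide (the N is not an amine).
  CH(CH2NH2): pendant –CH2NH2: N on sp³ C, no adjacent C=O → amine.
  CH2CO-O-COCH2: two acyl groups sharing one oxygen, –C(=O)–O–C(=O)– → anhydride.
  C≡CH: C≡C triple bond → alkyne.
Ester appears at: CH(COOCH3), CH(OCOCH3) → 2.

2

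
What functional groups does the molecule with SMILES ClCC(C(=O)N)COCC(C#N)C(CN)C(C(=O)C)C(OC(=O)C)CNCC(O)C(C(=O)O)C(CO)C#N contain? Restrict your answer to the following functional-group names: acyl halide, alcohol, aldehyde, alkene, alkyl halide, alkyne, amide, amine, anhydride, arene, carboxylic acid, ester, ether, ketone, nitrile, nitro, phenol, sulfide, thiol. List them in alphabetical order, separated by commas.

Working along the chain:
  ClCH2: halogen on an sp³ carbon → alkyl halide.
  CH(CONH2): pendant –CONH2: carbonyl C bonded to C and N → amide.
  CH2OCH2: C–O–C with sp³ carbons on both sides and no adjacent C=O → ether.
  CH(CN): pendant –C≡N: nitrile.
  CH(CH2NH2): pendant –CH2NH2: N on sp³ C, no adjacent C=O → amine.
  CH(COCH3): pendant –COCH3: carbonyl C bonded to two carbons → ketone.
  CH(OCOCH3): pendant –OC(=O)CH3: an acyloxy group → ester.
  CH2NHCH2: C–N–C with sp³ carbons and no adjacent C=O → amine (secondary).
  CH(OH): –OH on an sp³ carbon → alcohol (secondary).
  CH(COOH): pendant –COOH: carbonyl C bonded to C and –OH → carboxylic acid.
  CH(CH2OH): pendant –CH2OH on an sp³ backbone C → alcohol.
  CN: –C≡N: carbon triple-bonded to nitrogen → nitrile.

alcohol, alkyl halide, amide, amine, carboxylic acid, ester, ether, ketone, nitrile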